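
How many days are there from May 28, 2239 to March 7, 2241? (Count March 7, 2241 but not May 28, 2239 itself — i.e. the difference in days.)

May 28, 2239 → May 28, 2240: 366 days (Feb 29, 2240 is in that span).
May 28, 2240 → Jun 28, 2240: 31 days (May has 31).
Jun 28, 2240 → Jul 28, 2240: 30 days (June has 30).
Jul 28, 2240 → Aug 28, 2240: 31 days (July has 31).
Aug 28, 2240 → Sep 28, 2240: 31 days (August has 31).
Sep 28, 2240 → Oct 28, 2240: 30 days (September has 30).
Oct 28, 2240 → Nov 28, 2240: 31 days (October has 31).
Nov 28, 2240 → Dec 28, 2240: 30 days (November has 30).
Dec 28, 2240 → Jan 28, 2241: 31 days (December has 31).
Jan 28, 2241 → Feb 28, 2241: 31 days (January has 31).
Feb 28, 2241 → Mar 7, 2241: 7 days.
Total: 649 days.

649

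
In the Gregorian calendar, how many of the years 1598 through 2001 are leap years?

98

Multiples of 4 in [1598,2001]: 101.
Of those, multiples of 100: 5 (not leap unless ÷400).
Multiples of 400: 2.
Leap years = 101 − 5 + 2 = 98.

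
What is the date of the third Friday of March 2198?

March 1, 2198 is a Thursday.
The first Friday is therefore March 2 (1 days later).
The third Friday is 2 + 2×7 = March 16.

March 16, 2198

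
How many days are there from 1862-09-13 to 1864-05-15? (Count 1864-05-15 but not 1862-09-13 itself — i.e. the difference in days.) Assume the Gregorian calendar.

Sep 13, 1862 → Sep 13, 1863: 365 days.
Sep 13, 1863 → Oct 13, 1863: 30 days (September has 30).
Oct 13, 1863 → Nov 13, 1863: 31 days (October has 31).
Nov 13, 1863 → Dec 13, 1863: 30 days (November has 30).
Dec 13, 1863 → Jan 13, 1864: 31 days (December has 31).
Jan 13, 1864 → Feb 13, 1864: 31 days (January has 31).
Feb 13, 1864 → Mar 13, 1864: 29 days (February has 29).
Mar 13, 1864 → Apr 13, 1864: 31 days (March has 31).
Apr 13, 1864 → May 13, 1864: 30 days (April has 30).
May 13, 1864 → May 15, 1864: 2 days.
Total: 610 days.

610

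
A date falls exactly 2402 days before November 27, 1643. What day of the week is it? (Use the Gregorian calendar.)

Thursday

Nov 27, 1643 is a Friday.
2402 mod 7 = 1, so 2402 days before a Friday is Friday − 1 = Thursday.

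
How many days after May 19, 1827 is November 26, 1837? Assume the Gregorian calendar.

May 19, 1827 → May 19, 1828: 366 days (Feb 29, 1828 is in that span).
May 19, 1828 → May 19, 1829: 365 days.
May 19, 1829 → May 19, 1830: 365 days.
May 19, 1830 → May 19, 1831: 365 days.
May 19, 1831 → May 19, 1832: 366 days (Feb 29, 1832 is in that span).
May 19, 1832 → May 19, 1833: 365 days.
May 19, 1833 → May 19, 1834: 365 days.
May 19, 1834 → May 19, 1835: 365 days.
May 19, 1835 → May 19, 1836: 366 days (Feb 29, 1836 is in that span).
May 19, 1836 → May 19, 1837: 365 days.
May 19, 1837 → Jun 19, 1837: 31 days (May has 31).
Jun 19, 1837 → Jul 19, 1837: 30 days (June has 30).
Jul 19, 1837 → Aug 19, 1837: 31 days (July has 31).
Aug 19, 1837 → Sep 19, 1837: 31 days (August has 31).
Sep 19, 1837 → Oct 19, 1837: 30 days (September has 30).
Oct 19, 1837 → Nov 19, 1837: 31 days (October has 31).
Nov 19, 1837 → Nov 26, 1837: 7 days.
Total: 3844 days.

3844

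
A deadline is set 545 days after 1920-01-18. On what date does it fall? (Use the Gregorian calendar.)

July 16, 1921

+366 (one year; includes Feb 29, 1920) → Jan 18, 1921 (179 left).
Jan has 31 days: +14 → Feb 1, 1921 (165 left).
Feb has 28 days: +28 → Mar 1, 1921 (137 left).
Mar has 31 days: +31 → Apr 1, 1921 (106 left).
Apr has 30 days: +30 → May 1, 1921 (76 left).
May has 31 days: +31 → Jun 1, 1921 (45 left).
Jun has 30 days: +30 → Jul 1, 1921 (15 left).
+15 → Jul 16, 1921.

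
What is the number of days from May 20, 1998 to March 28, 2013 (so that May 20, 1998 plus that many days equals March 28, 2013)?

May 20, 1998 → May 20, 1999: 365 days.
May 20, 1999 → May 20, 2000: 366 days (Feb 29, 2000 is in that span).
May 20, 2000 → May 20, 2001: 365 days.
May 20, 2001 → May 20, 2002: 365 days.
May 20, 2002 → May 20, 2003: 365 days.
May 20, 2003 → May 20, 2004: 366 days (Feb 29, 2004 is in that span).
May 20, 2004 → May 20, 2005: 365 days.
May 20, 2005 → May 20, 2006: 365 days.
May 20, 2006 → May 20, 2007: 365 days.
May 20, 2007 → May 20, 2008: 366 days (Feb 29, 2008 is in that span).
May 20, 2008 → May 20, 2009: 365 days.
May 20, 2009 → May 20, 2010: 365 days.
May 20, 2010 → May 20, 2011: 365 days.
May 20, 2011 → May 20, 2012: 366 days (Feb 29, 2012 is in that span).
May 20, 2012 → Jun 20, 2012: 31 days (May has 31).
Jun 20, 2012 → Jul 20, 2012: 30 days (June has 30).
Jul 20, 2012 → Aug 20, 2012: 31 days (July has 31).
Aug 20, 2012 → Sep 20, 2012: 31 days (August has 31).
Sep 20, 2012 → Oct 20, 2012: 30 days (September has 30).
Oct 20, 2012 → Nov 20, 2012: 31 days (October has 31).
Nov 20, 2012 → Dec 20, 2012: 30 days (November has 30).
Dec 20, 2012 → Jan 20, 2013: 31 days (December has 31).
Jan 20, 2013 → Feb 20, 2013: 31 days (January has 31).
Feb 20, 2013 → Mar 20, 2013: 28 days (February has 28).
Mar 20, 2013 → Mar 28, 2013: 8 days.
Total: 5426 days.

5426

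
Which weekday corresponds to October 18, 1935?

Friday

Doomsday rule: the anchor day for the 1900s is Wednesday. For year 35: 35÷12 = 2 r 11, and 11÷4 = 2, so 2+11+2 = 15.
Wednesday + 15 ≡ Thursday — that's 1935's doomsday.
In October the doomsday date is Oct 10.
Oct 18 is 8 days after Oct 10; 8 mod 7 = 1, so Thursday + 1 = Friday.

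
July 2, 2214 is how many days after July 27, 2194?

7279

Jul 27, 2194 → Jul 27, 2195: 365 days.
Jul 27, 2195 → Jul 27, 2196: 366 days (Feb 29, 2196 is in that span).
Jul 27, 2196 → Jul 27, 2197: 365 days.
Jul 27, 2197 → Jul 27, 2198: 365 days.
Jul 27, 2198 → Jul 27, 2199: 365 days.
Jul 27, 2199 → Jul 27, 2200: 365 days.
Jul 27, 2200 → Jul 27, 2201: 365 days.
Jul 27, 2201 → Jul 27, 2202: 365 days.
Jul 27, 2202 → Jul 27, 2203: 365 days.
Jul 27, 2203 → Jul 27, 2204: 366 days (Feb 29, 2204 is in that span).
Jul 27, 2204 → Jul 27, 2205: 365 days.
Jul 27, 2205 → Jul 27, 2206: 365 days.
Jul 27, 2206 → Jul 27, 2207: 365 days.
Jul 27, 2207 → Jul 27, 2208: 366 days (Feb 29, 2208 is in that span).
Jul 27, 2208 → Jul 27, 2209: 365 days.
Jul 27, 2209 → Jul 27, 2210: 365 days.
Jul 27, 2210 → Jul 27, 2211: 365 days.
Jul 27, 2211 → Jul 27, 2212: 366 days (Feb 29, 2212 is in that span).
Jul 27, 2212 → Jul 27, 2213: 365 days.
Jul 27, 2213 → Aug 27, 2213: 31 days (July has 31).
Aug 27, 2213 → Sep 27, 2213: 31 days (August has 31).
Sep 27, 2213 → Oct 27, 2213: 30 days (September has 30).
Oct 27, 2213 → Nov 27, 2213: 31 days (October has 31).
Nov 27, 2213 → Dec 27, 2213: 30 days (November has 30).
Dec 27, 2213 → Jan 27, 2214: 31 days (December has 31).
Jan 27, 2214 → Feb 27, 2214: 31 days (January has 31).
Feb 27, 2214 → Mar 27, 2214: 28 days (February has 28).
Mar 27, 2214 → Apr 27, 2214: 31 days (March has 31).
Apr 27, 2214 → May 27, 2214: 30 days (April has 30).
May 27, 2214 → Jun 27, 2214: 31 days (May has 31).
Jun 27, 2214 → Jul 2, 2214: 5 days.
Total: 7279 days.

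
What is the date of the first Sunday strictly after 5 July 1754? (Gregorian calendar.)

July 7, 1754

Jul 5, 1754 is a Friday.
From Friday to the next Sunday is 2 days.
Jul 5, 1754 + 2 = Jul 7, 1754.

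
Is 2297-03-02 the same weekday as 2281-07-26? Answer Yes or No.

From Jul 26, 2281 to Mar 2, 2297 is 5698 days.
5698 mod 7 = 0, so they are the same weekday.
(Jul 26, 2281 is a Tuesday; Mar 2, 2297 is a Tuesday.)

Yes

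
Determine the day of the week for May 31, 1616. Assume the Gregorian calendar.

Doomsday rule: the anchor day for the 1600s is Tuesday. For year 16: 16÷12 = 1 r 4, and 4÷4 = 1, so 1+4+1 = 6.
Tuesday + 6 ≡ Monday — that's 1616's doomsday.
In May the doomsday date is May 9.
May 31 is 22 days after May 9; 22 mod 7 = 1, so Monday + 1 = Tuesday.

Tuesday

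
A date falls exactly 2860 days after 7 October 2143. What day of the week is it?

Friday

First find the weekday of Oct 7, 2143. Doomsday rule: the anchor day for the 2100s is Sunday. For year 43: 43÷12 = 3 r 7, and 7÷4 = 1, so 3+7+1 = 11.
Sunday + 11 ≡ Thursday — that's 2143's doomsday.
In October the doomsday date is Oct 10.
Oct 7 is 3 days before Oct 10; 3 mod 7 = 3, so Thursday − 3 = Monday.
2860 mod 7 = 4, so 2860 days after a Monday is Monday + 4 = Friday.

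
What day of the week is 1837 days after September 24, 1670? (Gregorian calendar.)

Saturday

First find the weekday of Sep 24, 1670. Doomsday rule: the anchor day for the 1600s is Tuesday. For year 70: 70÷12 = 5 r 10, and 10÷4 = 2, so 5+10+2 = 17.
Tuesday + 17 ≡ Friday — that's 1670's doomsday.
In September the doomsday date is Sep 5.
Sep 24 is 19 days after Sep 5; 19 mod 7 = 5, so Friday + 5 = Wednesday.
1837 mod 7 = 3, so 1837 days after a Wednesday is Wednesday + 3 = Saturday.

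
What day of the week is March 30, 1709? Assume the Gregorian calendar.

Doomsday rule: the anchor day for the 1700s is Sunday. For year 09: 9÷12 = 0 r 9, and 9÷4 = 2, so 0+9+2 = 11.
Sunday + 11 ≡ Thursday — that's 1709's doomsday.
In March the doomsday date is Mar 14.
Mar 30 is 16 days after Mar 14; 16 mod 7 = 2, so Thursday + 2 = Saturday.

Saturday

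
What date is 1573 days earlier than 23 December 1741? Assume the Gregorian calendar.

September 2, 1737

−365 (one year) → Dec 23, 1740 (1208 left).
−366 (one year; includes Feb 29, 1740) → Dec 23, 1739 (842 left).
−365 (one year) → Dec 23, 1738 (477 left).
−365 (one year) → Dec 23, 1737 (112 left).
−23 → Nov 30, 1737 (end of Nov, 30 days; 89 left).
−30 → Oct 31, 1737 (end of Oct, 31 days; 59 left).
−31 → Sep 30, 1737 (end of Sep, 30 days; 28 left).
−28 → Sep 2, 1737.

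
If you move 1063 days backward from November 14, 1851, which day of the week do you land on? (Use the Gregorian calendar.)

Nov 14, 1851 is a Friday.
1063 mod 7 = 6, so 1063 days before a Friday is Friday − 6 = Saturday.

Saturday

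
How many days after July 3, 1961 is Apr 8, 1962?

Jul 3, 1961 → Aug 3, 1961: 31 days (July has 31).
Aug 3, 1961 → Sep 3, 1961: 31 days (August has 31).
Sep 3, 1961 → Oct 3, 1961: 30 days (September has 30).
Oct 3, 1961 → Nov 3, 1961: 31 days (October has 31).
Nov 3, 1961 → Dec 3, 1961: 30 days (November has 30).
Dec 3, 1961 → Jan 3, 1962: 31 days (December has 31).
Jan 3, 1962 → Feb 3, 1962: 31 days (January has 31).
Feb 3, 1962 → Mar 3, 1962: 28 days (February has 28).
Mar 3, 1962 → Apr 3, 1962: 31 days (March has 31).
Apr 3, 1962 → Apr 8, 1962: 5 days.
Total: 279 days.

279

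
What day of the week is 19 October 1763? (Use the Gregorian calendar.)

Wednesday

Doomsday rule: the anchor day for the 1700s is Sunday. For year 63: 63÷12 = 5 r 3, and 3÷4 = 0, so 5+3+0 = 8.
Sunday + 8 ≡ Monday — that's 1763's doomsday.
In October the doomsday date is Oct 10.
Oct 19 is 9 days after Oct 10; 9 mod 7 = 2, so Monday + 2 = Wednesday.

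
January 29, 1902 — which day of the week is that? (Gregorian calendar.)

Doomsday rule: the anchor day for the 1900s is Wednesday. For year 02: 2÷12 = 0 r 2, and 2÷4 = 0, so 0+2+0 = 2.
Wednesday + 2 ≡ Friday — that's 1902's doomsday.
In January the doomsday date is Jan 3 (1902 is not a leap year).
Jan 29 is 26 days after Jan 3; 26 mod 7 = 5, so Friday + 5 = Wednesday.

Wednesday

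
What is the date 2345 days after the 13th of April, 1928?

+365 (one year) → Apr 13, 1929 (1980 left).
+365 (one year) → Apr 13, 1930 (1615 left).
+365 (one year) → Apr 13, 1931 (1250 left).
+366 (one year; includes Feb 29, 1932) → Apr 13, 1932 (884 left).
+365 (one year) → Apr 13, 1933 (519 left).
+365 (one year) → Apr 13, 1934 (154 left).
Apr has 30 days: +18 → May 1, 1934 (136 left).
May has 31 days: +31 → Jun 1, 1934 (105 left).
Jun has 30 days: +30 → Jul 1, 1934 (75 left).
Jul has 31 days: +31 → Aug 1, 1934 (44 left).
Aug has 31 days: +31 → Sep 1, 1934 (13 left).
+13 → Sep 14, 1934.

September 14, 1934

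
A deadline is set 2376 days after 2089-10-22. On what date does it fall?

+365 (one year) → Oct 22, 2090 (2011 left).
+365 (one year) → Oct 22, 2091 (1646 left).
+366 (one year; includes Feb 29, 2092) → Oct 22, 2092 (1280 left).
+365 (one year) → Oct 22, 2093 (915 left).
+365 (one year) → Oct 22, 2094 (550 left).
+365 (one year) → Oct 22, 2095 (185 left).
Oct has 31 days: +10 → Nov 1, 2095 (175 left).
Nov has 30 days: +30 → Dec 1, 2095 (145 left).
Dec has 31 days: +31 → Jan 1, 2096 (114 left).
Jan has 31 days: +31 → Feb 1, 2096 (83 left).
Feb has 29 days: +29 → Mar 1, 2096 (54 left).
Mar has 31 days: +31 → Apr 1, 2096 (23 left).
+23 → Apr 24, 2096.

April 24, 2096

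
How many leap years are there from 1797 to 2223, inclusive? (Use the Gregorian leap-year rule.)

102

Multiples of 4 in [1797,2223]: 106.
Of those, multiples of 100: 5 (not leap unless ÷400).
Multiples of 400: 1.
Leap years = 106 − 5 + 1 = 102.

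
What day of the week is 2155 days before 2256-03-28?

Saturday

First find the weekday of Mar 28, 2256. Doomsday rule: the anchor day for the 2200s is Friday. For year 56: 56÷12 = 4 r 8, and 8÷4 = 2, so 4+8+2 = 14.
Friday + 14 ≡ Friday — that's 2256's doomsday.
In March the doomsday date is Mar 14.
Mar 28 is 14 days after Mar 14; 14 mod 7 = 0, so Friday + 0 = Friday.
2155 mod 7 = 6, so 2155 days before a Friday is Friday − 6 = Saturday.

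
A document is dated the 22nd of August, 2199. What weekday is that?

Thursday

January 1, 2199 is a Tuesday.
Jan 1, 2199 → Feb 1, 2199: 31 days (January has 31).
Feb 1, 2199 → Mar 1, 2199: 28 days (February has 28).
Mar 1, 2199 → Apr 1, 2199: 31 days (March has 31).
Apr 1, 2199 → May 1, 2199: 30 days (April has 30).
May 1, 2199 → Jun 1, 2199: 31 days (May has 31).
Jun 1, 2199 → Jul 1, 2199: 30 days (June has 30).
Jul 1, 2199 → Aug 1, 2199: 31 days (July has 31).
Aug 1, 2199 → Aug 22, 2199: 21 days.
Total: 233 days.
233 mod 7 = 2, so Tuesday + 2 = Thursday.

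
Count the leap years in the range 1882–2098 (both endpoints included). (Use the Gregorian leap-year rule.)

Multiples of 4 in [1882,2098]: 54.
Of those, multiples of 100: 2 (not leap unless ÷400).
Multiples of 400: 1.
Leap years = 54 − 2 + 1 = 53.

53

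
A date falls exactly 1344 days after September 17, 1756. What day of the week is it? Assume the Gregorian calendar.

First find the weekday of Sep 17, 1756. Doomsday rule: the anchor day for the 1700s is Sunday. For year 56: 56÷12 = 4 r 8, and 8÷4 = 2, so 4+8+2 = 14.
Sunday + 14 ≡ Sunday — that's 1756's doomsday.
In September the doomsday date is Sep 5.
Sep 17 is 12 days after Sep 5; 12 mod 7 = 5, so Sunday + 5 = Friday.
1344 mod 7 = 0, so 1344 days after a Friday is Friday + 0 = Friday.

Friday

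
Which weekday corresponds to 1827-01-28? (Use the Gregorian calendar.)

Sunday

Doomsday rule: the anchor day for the 1800s is Friday. For year 27: 27÷12 = 2 r 3, and 3÷4 = 0, so 2+3+0 = 5.
Friday + 5 ≡ Wednesday — that's 1827's doomsday.
In January the doomsday date is Jan 3 (1827 is not a leap year).
Jan 28 is 25 days after Jan 3; 25 mod 7 = 4, so Wednesday + 4 = Sunday.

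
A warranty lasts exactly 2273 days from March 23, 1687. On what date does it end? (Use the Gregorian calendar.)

+366 (one year; includes Feb 29, 1688) → Mar 23, 1688 (1907 left).
+365 (one year) → Mar 23, 1689 (1542 left).
+365 (one year) → Mar 23, 1690 (1177 left).
+365 (one year) → Mar 23, 1691 (812 left).
+366 (one year; includes Feb 29, 1692) → Mar 23, 1692 (446 left).
+365 (one year) → Mar 23, 1693 (81 left).
Mar has 31 days: +9 → Apr 1, 1693 (72 left).
Apr has 30 days: +30 → May 1, 1693 (42 left).
May has 31 days: +31 → Jun 1, 1693 (11 left).
+11 → Jun 12, 1693.

June 12, 1693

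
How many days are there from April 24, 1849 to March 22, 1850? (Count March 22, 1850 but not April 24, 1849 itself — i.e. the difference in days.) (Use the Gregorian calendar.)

332

Apr 24, 1849 → May 24, 1849: 30 days (April has 30).
May 24, 1849 → Jun 24, 1849: 31 days (May has 31).
Jun 24, 1849 → Jul 24, 1849: 30 days (June has 30).
Jul 24, 1849 → Aug 24, 1849: 31 days (July has 31).
Aug 24, 1849 → Sep 24, 1849: 31 days (August has 31).
Sep 24, 1849 → Oct 24, 1849: 30 days (September has 30).
Oct 24, 1849 → Nov 24, 1849: 31 days (October has 31).
Nov 24, 1849 → Dec 24, 1849: 30 days (November has 30).
Dec 24, 1849 → Jan 24, 1850: 31 days (December has 31).
Jan 24, 1850 → Feb 24, 1850: 31 days (January has 31).
Feb 24, 1850 → Mar 22, 1850: 26 days.
Total: 332 days.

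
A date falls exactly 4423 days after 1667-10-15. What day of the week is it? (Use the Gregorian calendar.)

Friday

First find the weekday of Oct 15, 1667. Doomsday rule: the anchor day for the 1600s is Tuesday. For year 67: 67÷12 = 5 r 7, and 7÷4 = 1, so 5+7+1 = 13.
Tuesday + 13 ≡ Monday — that's 1667's doomsday.
In October the doomsday date is Oct 10.
Oct 15 is 5 days after Oct 10; 5 mod 7 = 5, so Monday + 5 = Saturday.
4423 mod 7 = 6, so 4423 days after a Saturday is Saturday + 6 = Friday.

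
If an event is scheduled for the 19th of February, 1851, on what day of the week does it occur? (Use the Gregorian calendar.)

Wednesday

Doomsday rule: the anchor day for the 1800s is Friday. For year 51: 51÷12 = 4 r 3, and 3÷4 = 0, so 4+3+0 = 7.
Friday + 7 ≡ Friday — that's 1851's doomsday.
In February the doomsday date is Feb 28 (1851 is not a leap year).
Feb 19 is 9 days before Feb 28; 9 mod 7 = 2, so Friday − 2 = Wednesday.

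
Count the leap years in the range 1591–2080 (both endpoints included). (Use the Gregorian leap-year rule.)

Multiples of 4 in [1591,2080]: 123.
Of those, multiples of 100: 5 (not leap unless ÷400).
Multiples of 400: 2.
Leap years = 123 − 5 + 2 = 120.

120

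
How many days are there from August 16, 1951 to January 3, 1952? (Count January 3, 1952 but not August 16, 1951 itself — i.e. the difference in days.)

140

Aug 16, 1951 → Sep 16, 1951: 31 days (August has 31).
Sep 16, 1951 → Oct 16, 1951: 30 days (September has 30).
Oct 16, 1951 → Nov 16, 1951: 31 days (October has 31).
Nov 16, 1951 → Dec 16, 1951: 30 days (November has 30).
Dec 16, 1951 → Jan 3, 1952: 18 days.
Total: 140 days.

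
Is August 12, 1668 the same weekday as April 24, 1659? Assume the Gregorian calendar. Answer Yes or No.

From Apr 24, 1659 to Aug 12, 1668 is 3398 days.
3398 mod 7 = 3, so they are different weekdays.
(Apr 24, 1659 is a Thursday; Aug 12, 1668 is a Sunday.)

No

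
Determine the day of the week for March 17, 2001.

Doomsday rule: the anchor day for the 2000s is Tuesday. For year 01: 1÷12 = 0 r 1, and 1÷4 = 0, so 0+1+0 = 1.
Tuesday + 1 ≡ Wednesday — that's 2001's doomsday.
In March the doomsday date is Mar 14.
Mar 17 is 3 days after Mar 14; 3 mod 7 = 3, so Wednesday + 3 = Saturday.

Saturday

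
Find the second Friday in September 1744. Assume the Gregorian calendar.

September 11, 1744

September 1, 1744 is a Tuesday.
The first Friday is therefore September 4 (3 days later).
The second Friday is 4 + 1×7 = September 11.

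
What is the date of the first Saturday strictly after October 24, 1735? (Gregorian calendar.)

October 29, 1735

Oct 24, 1735 is a Monday.
From Monday to the next Saturday is 5 days.
Oct 24, 1735 + 5 = Oct 29, 1735.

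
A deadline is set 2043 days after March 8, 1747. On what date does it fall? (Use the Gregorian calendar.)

+366 (one year; includes Feb 29, 1748) → Mar 8, 1748 (1677 left).
+365 (one year) → Mar 8, 1749 (1312 left).
+365 (one year) → Mar 8, 1750 (947 left).
+365 (one year) → Mar 8, 1751 (582 left).
+366 (one year; includes Feb 29, 1752) → Mar 8, 1752 (216 left).
Mar has 31 days: +24 → Apr 1, 1752 (192 left).
Apr has 30 days: +30 → May 1, 1752 (162 left).
May has 31 days: +31 → Jun 1, 1752 (131 left).
Jun has 30 days: +30 → Jul 1, 1752 (101 left).
Jul has 31 days: +31 → Aug 1, 1752 (70 left).
Aug has 31 days: +31 → Sep 1, 1752 (39 left).
Sep has 30 days: +30 → Oct 1, 1752 (9 left).
+9 → Oct 10, 1752.

October 10, 1752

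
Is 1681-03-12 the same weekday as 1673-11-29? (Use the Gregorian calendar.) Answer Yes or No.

From Nov 29, 1673 to Mar 12, 1681 is 2660 days.
2660 mod 7 = 0, so they are the same weekday.
(Nov 29, 1673 is a Wednesday; Mar 12, 1681 is a Wednesday.)

Yes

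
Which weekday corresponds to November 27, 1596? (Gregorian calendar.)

Wednesday

Doomsday rule: the anchor day for the 1500s is Wednesday. For year 96: 96÷12 = 8 r 0, and 0÷4 = 0, so 8+0+0 = 8.
Wednesday + 8 ≡ Thursday — that's 1596's doomsday.
In November the doomsday date is Nov 7.
Nov 27 is 20 days after Nov 7; 20 mod 7 = 6, so Thursday + 6 = Wednesday.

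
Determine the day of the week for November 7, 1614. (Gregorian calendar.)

Doomsday rule: the anchor day for the 1600s is Tuesday. For year 14: 14÷12 = 1 r 2, and 2÷4 = 0, so 1+2+0 = 3.
Tuesday + 3 ≡ Friday — that's 1614's doomsday.
In November the doomsday date is Nov 7.
Nov 7 is the doomsday itself: Friday.

Friday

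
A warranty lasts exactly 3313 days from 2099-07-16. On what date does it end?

August 11, 2108

+365 (one year) → Jul 16, 2100 (2948 left).
+365 (one year) → Jul 16, 2101 (2583 left).
+365 (one year) → Jul 16, 2102 (2218 left).
+365 (one year) → Jul 16, 2103 (1853 left).
+366 (one year; includes Feb 29, 2104) → Jul 16, 2104 (1487 left).
+365 (one year) → Jul 16, 2105 (1122 left).
+365 (one year) → Jul 16, 2106 (757 left).
+365 (one year) → Jul 16, 2107 (392 left).
Jul has 31 days: +16 → Aug 1, 2107 (376 left).
Aug has 31 days: +31 → Sep 1, 2107 (345 left).
Sep has 30 days: +30 → Oct 1, 2107 (315 left).
Oct has 31 days: +31 → Nov 1, 2107 (284 left).
Nov has 30 days: +30 → Dec 1, 2107 (254 left).
Dec has 31 days: +31 → Jan 1, 2108 (223 left).
Jan has 31 days: +31 → Feb 1, 2108 (192 left).
Feb has 29 days: +29 → Mar 1, 2108 (163 left).
Mar has 31 days: +31 → Apr 1, 2108 (132 left).
Apr has 30 days: +30 → May 1, 2108 (102 left).
May has 31 days: +31 → Jun 1, 2108 (71 left).
Jun has 30 days: +30 → Jul 1, 2108 (41 left).
Jul has 31 days: +31 → Aug 1, 2108 (10 left).
+10 → Aug 11, 2108.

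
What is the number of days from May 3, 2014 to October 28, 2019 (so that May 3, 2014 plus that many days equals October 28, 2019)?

May 3, 2014 → May 3, 2015: 365 days.
May 3, 2015 → May 3, 2016: 366 days (Feb 29, 2016 is in that span).
May 3, 2016 → May 3, 2017: 365 days.
May 3, 2017 → May 3, 2018: 365 days.
May 3, 2018 → May 3, 2019: 365 days.
May 3, 2019 → Jun 3, 2019: 31 days (May has 31).
Jun 3, 2019 → Jul 3, 2019: 30 days (June has 30).
Jul 3, 2019 → Aug 3, 2019: 31 days (July has 31).
Aug 3, 2019 → Sep 3, 2019: 31 days (August has 31).
Sep 3, 2019 → Oct 3, 2019: 30 days (September has 30).
Oct 3, 2019 → Oct 28, 2019: 25 days.
Total: 2004 days.

2004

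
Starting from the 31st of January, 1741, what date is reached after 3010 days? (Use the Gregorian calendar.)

April 29, 1749

+365 (one year) → Jan 31, 1742 (2645 left).
+365 (one year) → Jan 31, 1743 (2280 left).
+365 (one year) → Jan 31, 1744 (1915 left).
+366 (one year; includes Feb 29, 1744) → Jan 31, 1745 (1549 left).
+365 (one year) → Jan 31, 1746 (1184 left).
+365 (one year) → Jan 31, 1747 (819 left).
+365 (one year) → Jan 31, 1748 (454 left).
+366 (one year; includes Feb 29, 1748) → Jan 31, 1749 (88 left).
Jan has 31 days: +1 → Feb 1, 1749 (87 left).
Feb has 28 days: +28 → Mar 1, 1749 (59 left).
Mar has 31 days: +31 → Apr 1, 1749 (28 left).
+28 → Apr 29, 1749.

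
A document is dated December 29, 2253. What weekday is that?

Doomsday rule: the anchor day for the 2200s is Friday. For year 53: 53÷12 = 4 r 5, and 5÷4 = 1, so 4+5+1 = 10.
Friday + 10 ≡ Monday — that's 2253's doomsday.
In December the doomsday date is Dec 12.
Dec 29 is 17 days after Dec 12; 17 mod 7 = 3, so Monday + 3 = Thursday.

Thursday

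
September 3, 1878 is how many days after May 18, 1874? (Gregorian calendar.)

1569

May 18, 1874 → May 18, 1875: 365 days.
May 18, 1875 → May 18, 1876: 366 days (Feb 29, 1876 is in that span).
May 18, 1876 → May 18, 1877: 365 days.
May 18, 1877 → May 18, 1878: 365 days.
May 18, 1878 → Jun 18, 1878: 31 days (May has 31).
Jun 18, 1878 → Jul 18, 1878: 30 days (June has 30).
Jul 18, 1878 → Aug 18, 1878: 31 days (July has 31).
Aug 18, 1878 → Sep 3, 1878: 16 days.
Total: 1569 days.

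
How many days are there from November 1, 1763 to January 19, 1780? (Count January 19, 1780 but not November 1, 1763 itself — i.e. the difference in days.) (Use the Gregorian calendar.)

5923

Nov 1, 1763 → Nov 1, 1764: 366 days (Feb 29, 1764 is in that span).
Nov 1, 1764 → Nov 1, 1765: 365 days.
Nov 1, 1765 → Nov 1, 1766: 365 days.
Nov 1, 1766 → Nov 1, 1767: 365 days.
Nov 1, 1767 → Nov 1, 1768: 366 days (Feb 29, 1768 is in that span).
Nov 1, 1768 → Nov 1, 1769: 365 days.
Nov 1, 1769 → Nov 1, 1770: 365 days.
Nov 1, 1770 → Nov 1, 1771: 365 days.
Nov 1, 1771 → Nov 1, 1772: 366 days (Feb 29, 1772 is in that span).
Nov 1, 1772 → Nov 1, 1773: 365 days.
Nov 1, 1773 → Nov 1, 1774: 365 days.
Nov 1, 1774 → Nov 1, 1775: 365 days.
Nov 1, 1775 → Nov 1, 1776: 366 days (Feb 29, 1776 is in that span).
Nov 1, 1776 → Nov 1, 1777: 365 days.
Nov 1, 1777 → Nov 1, 1778: 365 days.
Nov 1, 1778 → Nov 1, 1779: 365 days.
Nov 1, 1779 → Dec 1, 1779: 30 days (November has 30).
Dec 1, 1779 → Jan 1, 1780: 31 days (December has 31).
Jan 1, 1780 → Jan 19, 1780: 18 days.
Total: 5923 days.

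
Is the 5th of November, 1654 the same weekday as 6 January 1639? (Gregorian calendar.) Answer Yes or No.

Yes

From Jan 6, 1639 to Nov 5, 1654 is 5782 days.
5782 mod 7 = 0, so they are the same weekday.
(Jan 6, 1639 is a Thursday; Nov 5, 1654 is a Thursday.)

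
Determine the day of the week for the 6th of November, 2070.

Thursday

Doomsday rule: the anchor day for the 2000s is Tuesday. For year 70: 70÷12 = 5 r 10, and 10÷4 = 2, so 5+10+2 = 17.
Tuesday + 17 ≡ Friday — that's 2070's doomsday.
In November the doomsday date is Nov 7.
Nov 6 is 1 day before Nov 7; 1 mod 7 = 1, so Friday − 1 = Thursday.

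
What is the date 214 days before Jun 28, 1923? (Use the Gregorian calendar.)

November 26, 1922

−28 → May 31, 1923 (end of May, 31 days; 186 left).
−31 → Apr 30, 1923 (end of Apr, 30 days; 155 left).
−30 → Mar 31, 1923 (end of Mar, 31 days; 125 left).
−31 → Feb 28, 1923 (end of Feb, 28 days; 94 left).
−28 → Jan 31, 1923 (end of Jan, 31 days; 66 left).
−31 → Dec 31, 1922 (end of Dec, 31 days; 35 left).
−31 → Nov 30, 1922 (end of Nov, 30 days; 4 left).
−4 → Nov 26, 1922.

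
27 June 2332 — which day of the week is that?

Doomsday rule: the anchor day for the 2300s is Wednesday. For year 32: 32÷12 = 2 r 8, and 8÷4 = 2, so 2+8+2 = 12.
Wednesday + 12 ≡ Monday — that's 2332's doomsday.
In June the doomsday date is Jun 6.
Jun 27 is 21 days after Jun 6; 21 mod 7 = 0, so Monday + 0 = Monday.

Monday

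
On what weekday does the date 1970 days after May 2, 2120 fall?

Sunday

First find the weekday of May 2, 2120. Doomsday rule: the anchor day for the 2100s is Sunday. For year 20: 20÷12 = 1 r 8, and 8÷4 = 2, so 1+8+2 = 11.
Sunday + 11 ≡ Thursday — that's 2120's doomsday.
In May the doomsday date is May 9.
May 2 is 7 days before May 9; 7 mod 7 = 0, so Thursday − 0 = Thursday.
1970 mod 7 = 3, so 1970 days after a Thursday is Thursday + 3 = Sunday.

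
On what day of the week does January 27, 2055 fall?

Wednesday

Doomsday rule: the anchor day for the 2000s is Tuesday. For year 55: 55÷12 = 4 r 7, and 7÷4 = 1, so 4+7+1 = 12.
Tuesday + 12 ≡ Sunday — that's 2055's doomsday.
In January the doomsday date is Jan 3 (2055 is not a leap year).
Jan 27 is 24 days after Jan 3; 24 mod 7 = 3, so Sunday + 3 = Wednesday.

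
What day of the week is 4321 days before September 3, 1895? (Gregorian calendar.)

First find the weekday of Sep 3, 1895. Doomsday rule: the anchor day for the 1800s is Friday. For year 95: 95÷12 = 7 r 11, and 11÷4 = 2, so 7+11+2 = 20.
Friday + 20 ≡ Thursday — that's 1895's doomsday.
In September the doomsday date is Sep 5.
Sep 3 is 2 days before Sep 5; 2 mod 7 = 2, so Thursday − 2 = Tuesday.
4321 mod 7 = 2, so 4321 days before a Tuesday is Tuesday − 2 = Sunday.

Sunday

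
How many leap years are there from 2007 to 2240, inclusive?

Multiples of 4 in [2007,2240]: 59.
Of those, multiples of 100: 2 (not leap unless ÷400).
Multiples of 400: 0.
Leap years = 59 − 2 + 0 = 57.

57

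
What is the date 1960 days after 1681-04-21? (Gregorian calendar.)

+365 (one year) → Apr 21, 1682 (1595 left).
+365 (one year) → Apr 21, 1683 (1230 left).
+366 (one year; includes Feb 29, 1684) → Apr 21, 1684 (864 left).
+365 (one year) → Apr 21, 1685 (499 left).
+365 (one year) → Apr 21, 1686 (134 left).
Apr has 30 days: +10 → May 1, 1686 (124 left).
May has 31 days: +31 → Jun 1, 1686 (93 left).
Jun has 30 days: +30 → Jul 1, 1686 (63 left).
Jul has 31 days: +31 → Aug 1, 1686 (32 left).
Aug has 31 days: +31 → Sep 1, 1686 (1 left).
+1 → Sep 2, 1686.

September 2, 1686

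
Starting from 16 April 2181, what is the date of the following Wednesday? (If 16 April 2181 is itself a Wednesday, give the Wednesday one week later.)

Apr 16, 2181 is a Monday.
From Monday to the next Wednesday is 2 days.
Apr 16, 2181 + 2 = Apr 18, 2181.

April 18, 2181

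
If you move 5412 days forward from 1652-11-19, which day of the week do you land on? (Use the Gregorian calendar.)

Wednesday

First find the weekday of Nov 19, 1652. Doomsday rule: the anchor day for the 1600s is Tuesday. For year 52: 52÷12 = 4 r 4, and 4÷4 = 1, so 4+4+1 = 9.
Tuesday + 9 ≡ Thursday — that's 1652's doomsday.
In November the doomsday date is Nov 7.
Nov 19 is 12 days after Nov 7; 12 mod 7 = 5, so Thursday + 5 = Tuesday.
5412 mod 7 = 1, so 5412 days after a Tuesday is Tuesday + 1 = Wednesday.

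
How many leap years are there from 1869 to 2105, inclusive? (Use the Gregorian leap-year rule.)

Multiples of 4 in [1869,2105]: 59.
Of those, multiples of 100: 3 (not leap unless ÷400).
Multiples of 400: 1.
Leap years = 59 − 3 + 1 = 57.

57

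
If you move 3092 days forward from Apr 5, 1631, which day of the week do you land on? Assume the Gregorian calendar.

Apr 5, 1631 is a Saturday.
3092 mod 7 = 5, so 3092 days after a Saturday is Saturday + 5 = Thursday.

Thursday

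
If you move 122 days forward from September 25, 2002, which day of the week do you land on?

Sep 25, 2002 is a Wednesday.
122 mod 7 = 3, so 122 days after a Wednesday is Wednesday + 3 = Saturday.

Saturday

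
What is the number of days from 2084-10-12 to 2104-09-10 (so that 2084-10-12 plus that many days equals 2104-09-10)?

7272

Oct 12, 2084 → Oct 12, 2085: 365 days.
Oct 12, 2085 → Oct 12, 2086: 365 days.
Oct 12, 2086 → Oct 12, 2087: 365 days.
Oct 12, 2087 → Oct 12, 2088: 366 days (Feb 29, 2088 is in that span).
Oct 12, 2088 → Oct 12, 2089: 365 days.
Oct 12, 2089 → Oct 12, 2090: 365 days.
Oct 12, 2090 → Oct 12, 2091: 365 days.
Oct 12, 2091 → Oct 12, 2092: 366 days (Feb 29, 2092 is in that span).
Oct 12, 2092 → Oct 12, 2093: 365 days.
Oct 12, 2093 → Oct 12, 2094: 365 days.
Oct 12, 2094 → Oct 12, 2095: 365 days.
Oct 12, 2095 → Oct 12, 2096: 366 days (Feb 29, 2096 is in that span).
Oct 12, 2096 → Oct 12, 2097: 365 days.
Oct 12, 2097 → Oct 12, 2098: 365 days.
Oct 12, 2098 → Oct 12, 2099: 365 days.
Oct 12, 2099 → Oct 12, 2100: 365 days.
Oct 12, 2100 → Oct 12, 2101: 365 days.
Oct 12, 2101 → Oct 12, 2102: 365 days.
Oct 12, 2102 → Oct 12, 2103: 365 days.
Oct 12, 2103 → Nov 12, 2103: 31 days (October has 31).
Nov 12, 2103 → Dec 12, 2103: 30 days (November has 30).
Dec 12, 2103 → Jan 12, 2104: 31 days (December has 31).
Jan 12, 2104 → Feb 12, 2104: 31 days (January has 31).
Feb 12, 2104 → Mar 12, 2104: 29 days (February has 29).
Mar 12, 2104 → Apr 12, 2104: 31 days (March has 31).
Apr 12, 2104 → May 12, 2104: 30 days (April has 30).
May 12, 2104 → Jun 12, 2104: 31 days (May has 31).
Jun 12, 2104 → Jul 12, 2104: 30 days (June has 30).
Jul 12, 2104 → Aug 12, 2104: 31 days (July has 31).
Aug 12, 2104 → Sep 10, 2104: 29 days.
Total: 7272 days.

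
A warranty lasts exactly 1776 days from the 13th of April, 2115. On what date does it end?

+366 (one year; includes Feb 29, 2116) → Apr 13, 2116 (1410 left).
+365 (one year) → Apr 13, 2117 (1045 left).
+365 (one year) → Apr 13, 2118 (680 left).
+365 (one year) → Apr 13, 2119 (315 left).
Apr has 30 days: +18 → May 1, 2119 (297 left).
May has 31 days: +31 → Jun 1, 2119 (266 left).
Jun has 30 days: +30 → Jul 1, 2119 (236 left).
Jul has 31 days: +31 → Aug 1, 2119 (205 left).
Aug has 31 days: +31 → Sep 1, 2119 (174 left).
Sep has 30 days: +30 → Oct 1, 2119 (144 left).
Oct has 31 days: +31 → Nov 1, 2119 (113 left).
Nov has 30 days: +30 → Dec 1, 2119 (83 left).
Dec has 31 days: +31 → Jan 1, 2120 (52 left).
Jan has 31 days: +31 → Feb 1, 2120 (21 left).
+21 → Feb 22, 2120.

February 22, 2120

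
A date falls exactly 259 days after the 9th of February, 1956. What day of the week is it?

First find the weekday of Feb 9, 1956. Doomsday rule: the anchor day for the 1900s is Wednesday. For year 56: 56÷12 = 4 r 8, and 8÷4 = 2, so 4+8+2 = 14.
Wednesday + 14 ≡ Wednesday — that's 1956's doomsday.
In February the doomsday date is Feb 29 (1956 is a leap year (divisible by 4)).
Feb 9 is 20 days before Feb 29; 20 mod 7 = 6, so Wednesday − 6 = Thursday.
259 mod 7 = 0, so 259 days after a Thursday is Thursday + 0 = Thursday.

Thursday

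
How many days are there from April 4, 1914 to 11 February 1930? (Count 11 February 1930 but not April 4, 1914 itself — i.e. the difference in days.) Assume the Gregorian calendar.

Apr 4, 1914 → Apr 4, 1915: 365 days.
Apr 4, 1915 → Apr 4, 1916: 366 days (Feb 29, 1916 is in that span).
Apr 4, 1916 → Apr 4, 1917: 365 days.
Apr 4, 1917 → Apr 4, 1918: 365 days.
Apr 4, 1918 → Apr 4, 1919: 365 days.
Apr 4, 1919 → Apr 4, 1920: 366 days (Feb 29, 1920 is in that span).
Apr 4, 1920 → Apr 4, 1921: 365 days.
Apr 4, 1921 → Apr 4, 1922: 365 days.
Apr 4, 1922 → Apr 4, 1923: 365 days.
Apr 4, 1923 → Apr 4, 1924: 366 days (Feb 29, 1924 is in that span).
Apr 4, 1924 → Apr 4, 1925: 365 days.
Apr 4, 1925 → Apr 4, 1926: 365 days.
Apr 4, 1926 → Apr 4, 1927: 365 days.
Apr 4, 1927 → Apr 4, 1928: 366 days (Feb 29, 1928 is in that span).
Apr 4, 1928 → Apr 4, 1929: 365 days.
Apr 4, 1929 → May 4, 1929: 30 days (April has 30).
May 4, 1929 → Jun 4, 1929: 31 days (May has 31).
Jun 4, 1929 → Jul 4, 1929: 30 days (June has 30).
Jul 4, 1929 → Aug 4, 1929: 31 days (July has 31).
Aug 4, 1929 → Sep 4, 1929: 31 days (August has 31).
Sep 4, 1929 → Oct 4, 1929: 30 days (September has 30).
Oct 4, 1929 → Nov 4, 1929: 31 days (October has 31).
Nov 4, 1929 → Dec 4, 1929: 30 days (November has 30).
Dec 4, 1929 → Jan 4, 1930: 31 days (December has 31).
Jan 4, 1930 → Feb 4, 1930: 31 days (January has 31).
Feb 4, 1930 → Feb 11, 1930: 7 days.
Total: 5792 days.

5792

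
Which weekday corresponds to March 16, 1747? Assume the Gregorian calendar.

Doomsday rule: the anchor day for the 1700s is Sunday. For year 47: 47÷12 = 3 r 11, and 11÷4 = 2, so 3+11+2 = 16.
Sunday + 16 ≡ Tuesday — that's 1747's doomsday.
In March the doomsday date is Mar 14.
Mar 16 is 2 days after Mar 14; 2 mod 7 = 2, so Tuesday + 2 = Thursday.

Thursday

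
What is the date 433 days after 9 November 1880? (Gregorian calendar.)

January 16, 1882

+365 (one year) → Nov 9, 1881 (68 left).
Nov has 30 days: +22 → Dec 1, 1881 (46 left).
Dec has 31 days: +31 → Jan 1, 1882 (15 left).
+15 → Jan 16, 1882.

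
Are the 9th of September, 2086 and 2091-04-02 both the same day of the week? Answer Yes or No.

From Sep 9, 2086 to Apr 2, 2091 is 1666 days.
1666 mod 7 = 0, so they are the same weekday.
(Sep 9, 2086 is a Monday; Apr 2, 2091 is a Monday.)

Yes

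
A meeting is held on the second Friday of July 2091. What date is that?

July 1, 2091 is a Sunday.
The first Friday is therefore July 6 (5 days later).
The second Friday is 6 + 1×7 = July 13.

July 13, 2091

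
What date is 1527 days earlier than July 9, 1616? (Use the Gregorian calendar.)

May 4, 1612

−366 (one year; includes Feb 29, 1616) → Jul 9, 1615 (1161 left).
−365 (one year) → Jul 9, 1614 (796 left).
−365 (one year) → Jul 9, 1613 (431 left).
−365 (one year) → Jul 9, 1612 (66 left).
−9 → Jun 30, 1612 (end of Jun, 30 days; 57 left).
−30 → May 31, 1612 (end of May, 31 days; 27 left).
−27 → May 4, 1612.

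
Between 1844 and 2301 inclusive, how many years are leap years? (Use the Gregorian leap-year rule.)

Multiples of 4 in [1844,2301]: 115.
Of those, multiples of 100: 5 (not leap unless ÷400).
Multiples of 400: 1.
Leap years = 115 − 5 + 1 = 111.

111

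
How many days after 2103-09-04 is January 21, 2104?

139

Sep 4, 2103 → Oct 4, 2103: 30 days (September has 30).
Oct 4, 2103 → Nov 4, 2103: 31 days (October has 31).
Nov 4, 2103 → Dec 4, 2103: 30 days (November has 30).
Dec 4, 2103 → Jan 4, 2104: 31 days (December has 31).
Jan 4, 2104 → Jan 21, 2104: 17 days.
Total: 139 days.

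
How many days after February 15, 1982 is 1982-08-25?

Feb 15, 1982 → Mar 15, 1982: 28 days (February has 28).
Mar 15, 1982 → Apr 15, 1982: 31 days (March has 31).
Apr 15, 1982 → May 15, 1982: 30 days (April has 30).
May 15, 1982 → Jun 15, 1982: 31 days (May has 31).
Jun 15, 1982 → Jul 15, 1982: 30 days (June has 30).
Jul 15, 1982 → Aug 15, 1982: 31 days (July has 31).
Aug 15, 1982 → Aug 25, 1982: 10 days.
Total: 191 days.

191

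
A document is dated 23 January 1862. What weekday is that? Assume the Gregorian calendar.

Thursday

Doomsday rule: the anchor day for the 1800s is Friday. For year 62: 62÷12 = 5 r 2, and 2÷4 = 0, so 5+2+0 = 7.
Friday + 7 ≡ Friday — that's 1862's doomsday.
In January the doomsday date is Jan 3 (1862 is not a leap year).
Jan 23 is 20 days after Jan 3; 20 mod 7 = 6, so Friday + 6 = Thursday.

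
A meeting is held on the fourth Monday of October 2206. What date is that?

October 1, 2206 is a Wednesday.
The first Monday is therefore October 6 (5 days later).
The fourth Monday is 6 + 3×7 = October 27.

October 27, 2206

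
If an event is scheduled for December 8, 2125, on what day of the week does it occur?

Saturday

January 1, 2125 is a Monday.
Jan 1, 2125 → Feb 1, 2125: 31 days (January has 31).
Feb 1, 2125 → Mar 1, 2125: 28 days (February has 28).
Mar 1, 2125 → Apr 1, 2125: 31 days (March has 31).
Apr 1, 2125 → May 1, 2125: 30 days (April has 30).
May 1, 2125 → Jun 1, 2125: 31 days (May has 31).
Jun 1, 2125 → Jul 1, 2125: 30 days (June has 30).
Jul 1, 2125 → Aug 1, 2125: 31 days (July has 31).
Aug 1, 2125 → Sep 1, 2125: 31 days (August has 31).
Sep 1, 2125 → Oct 1, 2125: 30 days (September has 30).
Oct 1, 2125 → Nov 1, 2125: 31 days (October has 31).
Nov 1, 2125 → Dec 1, 2125: 30 days (November has 30).
Dec 1, 2125 → Dec 8, 2125: 7 days.
Total: 341 days.
341 mod 7 = 5, so Monday + 5 = Saturday.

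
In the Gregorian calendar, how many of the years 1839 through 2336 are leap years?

Multiples of 4 in [1839,2336]: 125.
Of those, multiples of 100: 5 (not leap unless ÷400).
Multiples of 400: 1.
Leap years = 125 − 5 + 1 = 121.

121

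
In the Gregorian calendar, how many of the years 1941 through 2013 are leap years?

18

Multiples of 4 in [1941,2013]: 18.
Of those, multiples of 100: 1 (not leap unless ÷400).
Multiples of 400: 1.
Leap years = 18 − 1 + 1 = 18.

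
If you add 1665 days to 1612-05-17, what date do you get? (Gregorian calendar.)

December 7, 1616

+365 (one year) → May 17, 1613 (1300 left).
+365 (one year) → May 17, 1614 (935 left).
+365 (one year) → May 17, 1615 (570 left).
+366 (one year; includes Feb 29, 1616) → May 17, 1616 (204 left).
May has 31 days: +15 → Jun 1, 1616 (189 left).
Jun has 30 days: +30 → Jul 1, 1616 (159 left).
Jul has 31 days: +31 → Aug 1, 1616 (128 left).
Aug has 31 days: +31 → Sep 1, 1616 (97 left).
Sep has 30 days: +30 → Oct 1, 1616 (67 left).
Oct has 31 days: +31 → Nov 1, 1616 (36 left).
Nov has 30 days: +30 → Dec 1, 1616 (6 left).
+6 → Dec 7, 1616.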